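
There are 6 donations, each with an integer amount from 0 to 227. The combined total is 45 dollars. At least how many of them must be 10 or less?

2

Let j be the number exceeding 10. Then the total is ≥ 11·j + 0·(6 − j) = 0 + 11j.
So 11j ≤ 45 and j ≤ 4; hence at least 6 − 4 = 2 are ≤ 10.
Exactly 2 works: 2 values at 0 and 4 at 11 total 44; raise one of the low values by 1 (still ≤ 10) to hit 45.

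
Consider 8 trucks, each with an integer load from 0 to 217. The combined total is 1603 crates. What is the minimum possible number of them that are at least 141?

Suppose at most 8 − j of them reach 141; then j values are ≤ 140 and the rest ≤ 217.
The total is then ≤ 140·j + 217·(8 − j) = 1736 − 77j. For this to be ≥ 1603 we need j ≤ 1, so at least 8 − 1 = 7 must reach 141.
Exactly 7 works: 7 values at 217 and 1 at 140 total 1659; lower one of the high values by 56 (still ≥ 141) to hit 1603.

7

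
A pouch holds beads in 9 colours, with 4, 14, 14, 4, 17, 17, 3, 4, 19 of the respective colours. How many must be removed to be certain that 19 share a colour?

In the worst case you take as many as possible of each colour without reaching 19: 4 + 14 + 14 + 4 + 17 + 17 + 3 + 4 + 18 = 95.
The next one must give 19 of some colour, so 95 + 1 = 96.

96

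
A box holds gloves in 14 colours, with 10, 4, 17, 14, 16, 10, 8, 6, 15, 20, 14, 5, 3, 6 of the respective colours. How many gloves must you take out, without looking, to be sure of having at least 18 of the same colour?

146

In the worst case you take as many as possible of each colour without reaching 18: 10 + 4 + 17 + 14 + 16 + 10 + 8 + 6 + 15 + 17 + 14 + 5 + 3 + 6 = 145.
The next one must give 18 of some colour, so 145 + 1 = 146.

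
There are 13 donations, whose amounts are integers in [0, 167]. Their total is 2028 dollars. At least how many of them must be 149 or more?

6

Suppose at most 13 − j of them reach 149; then j values are ≤ 148 and the rest ≤ 167.
The total is then ≤ 148·j + 167·(13 − j) = 2171 − 19j. For this to be ≥ 2028 we need j ≤ 7, so at least 13 − 7 = 6 must reach 149.
Exactly 6 works: 6 values at 167 and 7 at 148 total 2038; lower one of the high values by 10 (still ≥ 149) to hit 2028.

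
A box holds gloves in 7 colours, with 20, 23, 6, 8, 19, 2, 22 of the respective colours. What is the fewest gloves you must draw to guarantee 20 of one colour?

93

In the worst case you take as many as possible of each colour without reaching 20: 19 + 19 + 6 + 8 + 19 + 2 + 19 = 92.
The next one must give 20 of some colour, so 92 + 1 = 93.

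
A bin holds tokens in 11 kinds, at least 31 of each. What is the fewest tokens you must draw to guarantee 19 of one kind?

You could draw 18 of every kind without reaching 19 of any — 198 in all.
One more forces 19 of some kind, so 198 + 1 = 199.

199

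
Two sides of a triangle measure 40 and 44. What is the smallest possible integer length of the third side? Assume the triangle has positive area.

5

The third side must exceed |40 − 44| = 4.
The smallest integer above 4 is 5.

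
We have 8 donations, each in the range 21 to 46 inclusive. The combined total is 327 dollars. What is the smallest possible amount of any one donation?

To make one donation as small as possible, make the other 7 as large as possible.
The other 7 can take up 7 × 46 = 322 ≥ 327 − 21, so one donation can sit at its floor of 21.
Achievable: one at 21 and the other 7 totalling 306, which fits since 7 × 21 ≤ 306 ≤ 7 × 46.

21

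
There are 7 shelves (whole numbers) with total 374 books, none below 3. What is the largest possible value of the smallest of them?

53

The average is 374/7 < 54, so some value is ≤ 53.
Taking 4 copies of 53 and 3 copies of 54 gives exactly 374, so 53 is attained.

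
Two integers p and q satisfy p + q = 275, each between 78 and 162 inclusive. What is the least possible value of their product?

For a fixed sum, pq is smallest when p and q are as far apart as possible.
The extreme feasible split is p = 113, q = 162, giving pq = 18306.

18306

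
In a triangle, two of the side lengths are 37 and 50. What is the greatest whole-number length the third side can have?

86

The third side must be less than 37 + 50 = 87.
The largest integer below 87 is 86.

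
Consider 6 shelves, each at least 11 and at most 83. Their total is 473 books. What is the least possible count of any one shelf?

Minimizing one value means maximizing the remaining 5.
The other 5 contribute at most 5 × 83 = 415, leaving at least 473 − 415 = 58.
Since 58 ≥ 11, this is achievable: one at 58 and 5 at 83.

58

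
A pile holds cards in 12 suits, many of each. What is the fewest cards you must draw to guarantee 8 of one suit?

85

In the worst case you draw 7 of each of the 12 suits: 12 × 7 = 84.
One more forces 8 of some suit, so 84 + 1 = 85.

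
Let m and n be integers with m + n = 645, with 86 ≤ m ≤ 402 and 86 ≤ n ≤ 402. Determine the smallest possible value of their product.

mn = m(645 − m) is concave in m, so over [243, 402] it is minimized at an endpoint.
The extreme feasible split is m = 243, n = 402, giving mn = 97686.

97686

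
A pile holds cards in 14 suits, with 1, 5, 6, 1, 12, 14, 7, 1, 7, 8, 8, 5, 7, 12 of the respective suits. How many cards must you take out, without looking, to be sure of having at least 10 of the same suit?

In the worst case you take as many as possible of each suit without reaching 10: 1 + 5 + 6 + 1 + 9 + 9 + 7 + 1 + 7 + 8 + 8 + 5 + 7 + 9 = 83.
The next one must give 10 of some suit, so 83 + 1 = 84.

84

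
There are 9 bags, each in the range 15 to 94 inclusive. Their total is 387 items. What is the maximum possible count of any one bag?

To make one bag as large as possible, make the other 8 as small as possible.
The other 8 contribute at least 8 × 15 = 120, leaving at most 387 − 120 = 267.
But each bag is capped at 94, so the maximum is 94.
Achievable: one at 94 and the other 8 totalling 293, which fits since 8 × 15 ≤ 293 ≤ 8 × 94.

94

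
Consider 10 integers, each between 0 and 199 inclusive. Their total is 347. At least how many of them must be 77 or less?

6

Let j be the number exceeding 77. Then the total is ≥ 78·j + 0·(10 − j) = 0 + 78j.
So 78j ≤ 347 and j ≤ 4; hence at least 10 − 4 = 6 are ≤ 77.
Exactly 6 works: 6 values at 0 and 4 at 78 total 312; raise one of the low values by 35 (still ≤ 77) to hit 347.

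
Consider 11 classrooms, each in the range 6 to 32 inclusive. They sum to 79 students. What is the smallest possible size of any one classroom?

Minimizing one value means maximizing the remaining 10.
The other 10 can take up 10 × 32 = 320 ≥ 79 − 6, so one classroom can sit at its floor of 6.
Achievable: one at 6 and the other 10 totalling 73, which fits since 10 × 6 ≤ 73 ≤ 10 × 32.

6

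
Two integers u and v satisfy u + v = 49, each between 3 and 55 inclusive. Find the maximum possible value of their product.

600

With u + v fixed, uv peaks when the two are closest together.
Taking u = 24 and v = 25 (both in [3, 55]) gives uv = 600.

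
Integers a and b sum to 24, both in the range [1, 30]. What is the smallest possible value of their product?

23

Since a + b is fixed, pushing one of them to its bound minimizes the product.
At the endpoint a = 1, b = 24 − 1 = 23, so ab = 1 × 23 = 23.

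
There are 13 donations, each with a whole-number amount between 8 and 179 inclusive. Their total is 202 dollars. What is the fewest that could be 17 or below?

4

Each value above 17 is at least 18, contributing at least 18 − 8 = 10 above the floor 8.
The sum exceeds the floor total 104 by 98, so at most ⌊98/10⌋ = 9 exceed 17, and at least 4 are ≤ 17.
Exactly 4 works: 4 values at 8 and 9 at 18 total 194; raise one of the low values by 8 (still ≤ 17) to hit 202.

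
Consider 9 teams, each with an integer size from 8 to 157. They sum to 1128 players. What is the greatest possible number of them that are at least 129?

Suppose k of them are at least 129. Those contribute at least 129 each and the other 9 − k at least 8 each.
So the total is at least 129k + 8(9 − k) = 72 + 121k. This must be ≤ 1128, giving k ≤ 8.
k = 8 is achieved by 8 values at 129 and 1 at 8, total 1040; add 88 to one value (staying below 129) to reach 1128.

8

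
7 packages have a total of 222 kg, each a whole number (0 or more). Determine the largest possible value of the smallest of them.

31

If every one of the 7 were at least 32, the total would be at least 7 × 32 = 224 > 222.
Achievable: 2 of them at 31 and 5 at 32 total 222.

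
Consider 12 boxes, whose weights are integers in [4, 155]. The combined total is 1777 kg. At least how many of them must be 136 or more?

8

Each value short of 136 is at most 135, costing at least 155 − 135 = 20 against the maximum total of 1860.
We can afford to lose at most 1860 − 1777 = 83, so at most ⌊83/20⌋ = 4 fall short, and at least 8 are ≥ 136.
Exactly 8 works: 8 values at 155 and 4 at 135 total 1780; lower one of the high values by 3 (still ≥ 136) to hit 1777.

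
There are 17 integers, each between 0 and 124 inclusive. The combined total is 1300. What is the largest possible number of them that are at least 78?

Suppose k of them are at least 78. Those contribute at least 78 each and the other 17 − k at least 0 each.
So the total is at least 78k + 0(17 − k) = 0 + 78k. This must be ≤ 1300, giving k ≤ 16.
k = 16 is achieved by 16 values at 78 and 1 at 0, total 1248; add 52 to one value (staying below 78) to reach 1300.

16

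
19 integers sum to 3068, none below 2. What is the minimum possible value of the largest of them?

The average is 3068/19 > 161, so not all 19 can be 161 or less; the largest is ≥ 162.
Achievable: 9 of them at 162 and 10 at 161 total 3068.

162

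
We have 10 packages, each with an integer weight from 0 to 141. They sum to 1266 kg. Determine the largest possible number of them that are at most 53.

1

Suppose k of them are at most 53. Those contribute at most 53 each and the rest at most 141 each.
So the total is at most 53k + 141(10 − k) = 1410 − 88k. This must still be ≥ 1266, so k ≤ 1.
k = 1 is achieved by 1 value at 53 and 9 at 141, total 1322; lower one of the 141's by 56 (still > 53) to reach 1266.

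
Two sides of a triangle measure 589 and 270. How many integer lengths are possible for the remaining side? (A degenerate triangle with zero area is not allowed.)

539

The triangle inequality gives |589 − 270| < c < 589 + 270, i.e. 319 < c < 859.
So c can be any integer from 320 to 858: 539 values.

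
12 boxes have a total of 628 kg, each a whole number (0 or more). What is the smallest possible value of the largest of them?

53

Some value must be at least ⌈628/12⌉ = 53, since 12 × 52 = 624 < 628.
Equality holds with 4 values of 53 and 8 values of 52.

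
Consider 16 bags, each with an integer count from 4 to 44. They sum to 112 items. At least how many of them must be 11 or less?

10

If only k of them are at most 11, the other 16 − k are at least 12, so the total is at least (16 − k)·12 + k·4.
This is ≤ 112, so (16 − k)·12 + 4k ≤ 112, which gives k ≥ 10.
Exactly 10 works: 10 values at 4 and 6 at 12 total 112.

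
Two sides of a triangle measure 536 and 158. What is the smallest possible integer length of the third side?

379

The third side must exceed |536 − 158| = 378.
The smallest integer above 378 is 379.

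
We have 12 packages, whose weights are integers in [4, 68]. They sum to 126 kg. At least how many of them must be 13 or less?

5

Each value above 13 is at least 14, contributing at least 14 − 4 = 10 above the floor 4.
The sum exceeds the floor total 48 by 78, so at most ⌊78/10⌋ = 7 exceed 13, and at least 5 are ≤ 13.
Exactly 5 works: 5 values at 4 and 7 at 14 total 118; raise one of the low values by 8 (still ≤ 13) to hit 126.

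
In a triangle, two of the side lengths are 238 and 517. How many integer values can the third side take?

The triangle inequality gives |238 − 517| < c < 238 + 517, i.e. 279 < c < 755.
So c can be any integer from 280 to 754: 475 values.

475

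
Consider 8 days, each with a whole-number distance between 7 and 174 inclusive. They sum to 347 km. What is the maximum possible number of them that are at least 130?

2

With k values at 130 or above and the rest at least 7, the sum is at least 56 + 123k.
Since the sum is 347, we need 123k ≤ 291, i.e. k ≤ 2.
k = 2 is achieved by 2 values at 130 and 6 at 7, total 302; add 45 to one value (staying below 130) to reach 347.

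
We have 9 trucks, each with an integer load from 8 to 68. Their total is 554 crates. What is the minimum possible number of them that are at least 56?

If only k of them are at least 56, the other 9 − k are at most 55, so the total is at most k·68 + (9 − k)·55.
This must reach 554, so k·68 + (9 − k)·55 ≥ 554, giving k ≥ 5.
Exactly 5 works: 5 values at 68 and 4 at 55 total 560; lower one of the high values by 6 (still ≥ 56) to hit 554.

5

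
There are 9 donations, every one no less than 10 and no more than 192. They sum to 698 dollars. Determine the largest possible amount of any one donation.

192

Maximizing one value means minimizing the remaining 8.
The other 8 contribute at least 8 × 10 = 80, leaving at most 698 − 80 = 618.
But each donation is capped at 192, so the maximum is 192.
Achievable: one at 192 and the other 8 totalling 506, which fits since 8 × 10 ≤ 506 ≤ 8 × 192.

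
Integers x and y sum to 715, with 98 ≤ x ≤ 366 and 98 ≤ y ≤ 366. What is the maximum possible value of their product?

127806

With x + y fixed, xy peaks when the two are closest together.
Taking x = 357 and y = 358 (both in [98, 366]) gives xy = 127806.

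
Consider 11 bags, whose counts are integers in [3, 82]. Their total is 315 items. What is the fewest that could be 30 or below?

1

Each value above 30 is at least 31, contributing at least 31 − 3 = 28 above the floor 3.
The sum exceeds the floor total 33 by 282, so at most ⌊282/28⌋ = 10 exceed 30, and at least 1 are ≤ 30.
Exactly 1 works: 1 value at 3 and 10 at 31 total 313; raise one of the low values by 2 (still ≤ 30) to hit 315.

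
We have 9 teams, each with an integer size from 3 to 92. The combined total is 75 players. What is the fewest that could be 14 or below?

5

Each value above 14 is at least 15, contributing at least 15 − 3 = 12 above the floor 3.
The sum exceeds the floor total 27 by 48, so at most ⌊48/12⌋ = 4 exceed 14, and at least 5 are ≤ 14.
Exactly 5 works: 5 values at 3 and 4 at 15 total 75.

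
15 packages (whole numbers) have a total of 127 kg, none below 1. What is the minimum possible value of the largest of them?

9

Some value must be at least ⌈127/15⌉ = 9, since 15 × 8 = 120 < 127.
Equality holds with 7 values of 9 and 8 values of 8.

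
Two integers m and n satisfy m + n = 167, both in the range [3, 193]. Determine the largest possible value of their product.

For a fixed sum, the product mn is largest when m and n are as close as possible.
Taking m = 83 and n = 84 (both in [3, 193]) gives mn = 6972.

6972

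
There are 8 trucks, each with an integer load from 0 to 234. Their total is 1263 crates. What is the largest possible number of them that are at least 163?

7

With k values at 163 or above and the rest at least 0, the sum is at least 0 + 163k.
Since the sum is 1263, we need 163k ≤ 1263, i.e. k ≤ 7.
k = 7 is achieved by 7 values at 163 and 1 at 0, total 1141; add 122 to one value (staying below 163) to reach 1263.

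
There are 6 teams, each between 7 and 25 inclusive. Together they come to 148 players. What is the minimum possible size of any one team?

23

Minimizing one value means maximizing the remaining 5.
The other 5 contribute at most 5 × 25 = 125, leaving at least 148 − 125 = 23.
Since 23 ≥ 7, this is achievable: one at 23 and 5 at 25.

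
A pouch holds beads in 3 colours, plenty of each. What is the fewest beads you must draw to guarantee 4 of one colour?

10

In the worst case you draw 3 of each of the 3 colours: 3 × 3 = 9.
One more forces 4 of some colour, so 9 + 1 = 10.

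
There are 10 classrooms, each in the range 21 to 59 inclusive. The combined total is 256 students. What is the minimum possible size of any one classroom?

21

Minimizing one value means maximizing the remaining 9.
The other 9 can take up 9 × 59 = 531 ≥ 256 − 21, so one classroom can sit at its floor of 21.
Achievable: one at 21 and the other 9 totalling 235, which fits since 9 × 21 ≤ 235 ≤ 9 × 59.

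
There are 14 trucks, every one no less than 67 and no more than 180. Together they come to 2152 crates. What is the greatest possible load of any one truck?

To make one truck as large as possible, make the other 13 as small as possible.
The other 13 contribute at least 13 × 67 = 871, leaving at most 2152 − 871 = 1281.
But each truck is capped at 180, so the maximum is 180.
Achievable: one at 180 and the other 13 totalling 1972, which fits since 13 × 67 ≤ 1972 ≤ 13 × 180.

180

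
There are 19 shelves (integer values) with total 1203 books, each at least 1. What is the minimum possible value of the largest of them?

The 19 values sum to 1203, so their maximum is at least ⌈1203/19⌉ = 64.
Achievable: 6 of them at 64 and 13 at 63 total 1203.

64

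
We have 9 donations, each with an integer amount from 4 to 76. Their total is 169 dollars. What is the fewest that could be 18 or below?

Let j be the number exceeding 18. Then the total is ≥ 19·j + 4·(9 − j) = 36 + 15j.
So 15j ≤ 133 and j ≤ 8; hence at least 9 − 8 = 1 are ≤ 18.
Exactly 1 works: 1 value at 4 and 8 at 19 total 156; raise one of the low values by 13 (still ≤ 18) to hit 169.

1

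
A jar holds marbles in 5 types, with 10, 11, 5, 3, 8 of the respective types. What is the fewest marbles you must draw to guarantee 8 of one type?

30

In the worst case you take as many as possible of each type without reaching 8: 7 + 7 + 5 + 3 + 7 = 29.
The next one must give 8 of some type, so 29 + 1 = 30.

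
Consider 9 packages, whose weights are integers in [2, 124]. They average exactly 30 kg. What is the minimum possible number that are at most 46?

The total is 9 × 30 = 270.
Let j be the number exceeding 46. Then the total is ≥ 47·j + 2·(9 − j) = 18 + 45j.
So 45j ≤ 252 and j ≤ 5; hence at least 9 − 5 = 4 are ≤ 46.
Exactly 4 works: 4 values at 2 and 5 at 47 total 243; raise one of the low values by 27 (still ≤ 46) to hit 270.

4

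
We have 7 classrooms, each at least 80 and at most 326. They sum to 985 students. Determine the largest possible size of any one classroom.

326

To make one classroom as large as possible, make the other 6 as small as possible.
The other 6 contribute at least 6 × 80 = 480, leaving at most 985 − 480 = 505.
But each classroom is capped at 326, so the maximum is 326.
Achievable: one at 326 and the other 6 totalling 659, which fits since 6 × 80 ≤ 659 ≤ 6 × 326.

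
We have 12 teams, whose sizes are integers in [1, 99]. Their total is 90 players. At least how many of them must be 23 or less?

Each value above 23 is at least 24, contributing at least 24 − 1 = 23 above the floor 1.
The sum exceeds the floor total 12 by 78, so at most ⌊78/23⌋ = 3 exceed 23, and at least 9 are ≤ 23.
Exactly 9 works: 9 values at 1 and 3 at 24 total 81; raise one of the low values by 9 (still ≤ 23) to hit 90.

9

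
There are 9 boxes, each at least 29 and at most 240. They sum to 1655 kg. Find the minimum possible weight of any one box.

29

To make one box as small as possible, make the other 8 as large as possible.
The other 8 can take up 8 × 240 = 1920 ≥ 1655 − 29, so one box can sit at its floor of 29.
Achievable: one at 29 and the other 8 totalling 1626, which fits since 8 × 29 ≤ 1626 ≤ 8 × 240.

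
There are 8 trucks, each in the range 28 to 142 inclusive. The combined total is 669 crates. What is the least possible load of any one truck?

To make one truck as small as possible, make the other 7 as large as possible.
The other 7 can take up 7 × 142 = 994 ≥ 669 − 28, so one truck can sit at its floor of 28.
Achievable: one at 28 and the other 7 totalling 641, which fits since 7 × 28 ≤ 641 ≤ 7 × 142.

28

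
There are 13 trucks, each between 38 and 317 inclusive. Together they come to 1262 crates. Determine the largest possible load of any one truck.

317

To make one truck as large as possible, make the other 12 as small as possible.
The other 12 contribute at least 12 × 38 = 456, leaving at most 1262 − 456 = 806.
But each truck is capped at 317, so the maximum is 317.
Achievable: one at 317 and the other 12 totalling 945, which fits since 12 × 38 ≤ 945 ≤ 12 × 317.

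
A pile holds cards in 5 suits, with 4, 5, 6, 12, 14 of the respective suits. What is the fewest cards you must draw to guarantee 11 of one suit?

In the worst case you take as many as possible of each suit without reaching 11: 4 + 5 + 6 + 10 + 10 = 35.
The next one must give 11 of some suit, so 35 + 1 = 36.

36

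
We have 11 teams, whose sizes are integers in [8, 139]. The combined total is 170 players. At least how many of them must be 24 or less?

If only k of them are at most 24, the other 11 − k are at least 25, so the total is at least (11 − k)·25 + k·8.
This is ≤ 170, so (11 − k)·25 + 8k ≤ 170, which gives k ≥ 7.
Exactly 7 works: 7 values at 8 and 4 at 25 total 156; raise one of the low values by 14 (still ≤ 24) to hit 170.

7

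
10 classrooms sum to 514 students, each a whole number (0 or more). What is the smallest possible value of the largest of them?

52

The 10 values sum to 514, so their maximum is at least ⌈514/10⌉ = 52.
Equality holds with 4 values of 52 and 6 values of 51.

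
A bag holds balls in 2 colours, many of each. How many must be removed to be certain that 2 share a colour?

3

In the worst case you draw 1 of each of the 2 colours: 2 × 1 = 2.
One more forces 2 of some colour, so 2 + 1 = 3.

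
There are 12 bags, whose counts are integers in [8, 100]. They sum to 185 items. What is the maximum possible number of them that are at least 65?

Suppose k of them are at least 65. Those contribute at least 65 each and the other 12 − k at least 8 each.
So the total is at least 65k + 8(12 − k) = 96 + 57k. This must be ≤ 185, giving k ≤ 1.
k = 1 is achieved by 1 value at 65 and 11 at 8, total 153; add 32 to one value (staying below 65) to reach 185.

1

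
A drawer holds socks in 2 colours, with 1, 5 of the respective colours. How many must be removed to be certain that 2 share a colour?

3

In the worst case you take as many as possible of each colour without reaching 2: 1 + 1 = 2.
The next one must give 2 of some colour, so 2 + 1 = 3.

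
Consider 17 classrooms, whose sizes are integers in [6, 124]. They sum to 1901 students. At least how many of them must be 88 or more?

12

Suppose at most 17 − j of them reach 88; then j values are ≤ 87 and the rest ≤ 124.
The total is then ≤ 87·j + 124·(17 − j) = 2108 − 37j. For this to be ≥ 1901 we need j ≤ 5, so at least 17 − 5 = 12 must reach 88.
Exactly 12 works: 12 values at 124 and 5 at 87 total 1923; lower one of the high values by 22 (still ≥ 88) to hit 1901.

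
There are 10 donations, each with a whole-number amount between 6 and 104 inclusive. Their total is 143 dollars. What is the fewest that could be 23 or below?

Each value above 23 is at least 24, contributing at least 24 − 6 = 18 above the floor 6.
The sum exceeds the floor total 60 by 83, so at most ⌊83/18⌋ = 4 exceed 23, and at least 6 are ≤ 23.
Exactly 6 works: 6 values at 6 and 4 at 24 total 132; raise one of the low values by 11 (still ≤ 23) to hit 143.

6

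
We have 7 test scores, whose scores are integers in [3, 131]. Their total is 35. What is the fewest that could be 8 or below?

5

Each value above 8 is at least 9, contributing at least 9 − 3 = 6 above the floor 3.
The sum exceeds the floor total 21 by 14, so at most ⌊14/6⌋ = 2 exceed 8, and at least 5 are ≤ 8.
Exactly 5 works: 5 values at 3 and 2 at 9 total 33; raise one of the low values by 2 (still ≤ 8) to hit 35.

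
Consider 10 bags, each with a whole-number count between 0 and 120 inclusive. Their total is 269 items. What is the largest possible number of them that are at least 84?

With k values at 84 or above and the rest at least 0, the sum is at least 0 + 84k.
Since the sum is 269, we need 84k ≤ 269, i.e. k ≤ 3.
k = 3 is achieved by 3 values at 84 and 7 at 0, total 252; add 17 to one value (staying below 84) to reach 269.

3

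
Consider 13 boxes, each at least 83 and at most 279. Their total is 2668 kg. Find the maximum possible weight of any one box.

279

Maximizing one value means minimizing the remaining 12.
The other 12 contribute at least 12 × 83 = 996, leaving at most 2668 − 996 = 1672.
But each box is capped at 279, so the maximum is 279.
Achievable: one at 279 and the other 12 totalling 2389, which fits since 12 × 83 ≤ 2389 ≤ 12 × 279.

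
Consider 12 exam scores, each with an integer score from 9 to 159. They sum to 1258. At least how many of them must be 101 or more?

Suppose at most 12 − j of them reach 101; then j values are ≤ 100 and the rest ≤ 159.
The total is then ≤ 100·j + 159·(12 − j) = 1908 − 59j. For this to be ≥ 1258 we need j ≤ 11, so at least 12 − 11 = 1 must reach 101.
Exactly 1 works: 1 value at 159 and 11 at 100 total 1259; lower one of the high values by 1 (still ≥ 101) to hit 1258.

1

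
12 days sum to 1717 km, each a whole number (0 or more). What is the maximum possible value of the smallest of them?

143

The average is 1717/12 < 144, so some value is ≤ 143.
Taking 11 copies of 143 and 1 copy of 144 gives exactly 1717, so 143 is attained.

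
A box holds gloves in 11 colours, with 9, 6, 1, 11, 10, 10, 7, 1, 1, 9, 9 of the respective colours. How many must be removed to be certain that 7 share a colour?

In the worst case you take as many as possible of each colour without reaching 7: 6 + 6 + 1 + 6 + 6 + 6 + 6 + 1 + 1 + 6 + 6 = 51.
The next one must give 7 of some colour, so 51 + 1 = 52.

52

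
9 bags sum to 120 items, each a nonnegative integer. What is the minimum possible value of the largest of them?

14

The average is 120/9 > 13, so not all 9 can be 13 or less; the largest is ≥ 14.
Equality holds with 3 values of 14 and 6 values of 13.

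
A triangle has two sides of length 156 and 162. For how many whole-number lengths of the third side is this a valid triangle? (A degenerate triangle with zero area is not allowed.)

The triangle inequality gives |156 − 162| < c < 156 + 162, i.e. 6 < c < 318.
So c can be any integer from 7 to 317: 311 values.

311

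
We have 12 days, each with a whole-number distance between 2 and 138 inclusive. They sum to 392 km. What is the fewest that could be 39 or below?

3

Each value above 39 is at least 40, contributing at least 40 − 2 = 38 above the floor 2.
The sum exceeds the floor total 24 by 368, so at most ⌊368/38⌋ = 9 exceed 39, and at least 3 are ≤ 39.
Exactly 3 works: 3 values at 2 and 9 at 40 total 366; raise one of the low values by 26 (still ≤ 39) to hit 392.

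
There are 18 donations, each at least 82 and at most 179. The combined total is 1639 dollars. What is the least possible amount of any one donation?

Minimizing one value means maximizing the remaining 17.
The other 17 can take up 17 × 179 = 3043 ≥ 1639 − 82, so one donation can sit at its floor of 82.
Achievable: one at 82 and the other 17 totalling 1557, which fits since 17 × 82 ≤ 1557 ≤ 17 × 179.

82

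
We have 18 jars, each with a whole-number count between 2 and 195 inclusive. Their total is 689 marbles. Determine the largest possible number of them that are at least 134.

If k of the values are ≥ 134, the total is ≥ 134k + 2(18 − k).
Setting 134k + 2(18 − k) ≤ 689 gives 132k ≤ 653, so k ≤ 4.
k = 4 is achieved by 4 values at 134 and 14 at 2, total 564; add 125 to one value (staying below 134) to reach 689.

4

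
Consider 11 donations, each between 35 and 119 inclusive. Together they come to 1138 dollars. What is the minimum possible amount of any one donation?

To make one donation as small as possible, make the other 10 as large as possible.
The other 10 can take up 10 × 119 = 1190 ≥ 1138 − 35, so one donation can sit at its floor of 35.
Achievable: one at 35 and the other 10 totalling 1103, which fits since 10 × 35 ≤ 1103 ≤ 10 × 119.

35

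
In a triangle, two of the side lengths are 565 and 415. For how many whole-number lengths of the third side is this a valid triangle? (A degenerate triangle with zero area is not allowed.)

829

The triangle inequality gives |565 − 415| < c < 565 + 415, i.e. 150 < c < 980.
So c can be any integer from 151 to 979: 829 values.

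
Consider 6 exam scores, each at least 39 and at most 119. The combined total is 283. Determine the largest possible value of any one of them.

Maximizing one value means minimizing the remaining 5.
The other 5 contribute at least 5 × 39 = 195, leaving at most 283 − 195 = 88.
Since 88 ≤ 119, this is achievable: one at 88 and 5 at 39.

88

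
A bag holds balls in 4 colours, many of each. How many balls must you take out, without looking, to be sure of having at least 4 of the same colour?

13

You could draw 3 of every colour without reaching 4 of any — 12 in all.
One more forces 4 of some colour, so 12 + 1 = 13.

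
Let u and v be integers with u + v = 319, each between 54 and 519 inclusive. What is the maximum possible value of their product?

With u + v fixed, uv peaks when the two are closest together.
Taking u = 159 and v = 160 (both in [54, 519]) gives uv = 25440.

25440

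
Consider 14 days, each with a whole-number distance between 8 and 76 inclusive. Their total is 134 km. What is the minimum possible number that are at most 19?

Each value above 19 is at least 20, contributing at least 20 − 8 = 12 above the floor 8.
The sum exceeds the floor total 112 by 22, so at most ⌊22/12⌋ = 1 exceed 19, and at least 13 are ≤ 19.
Exactly 13 works: 13 values at 8 and 1 at 20 total 124; raise one of the low values by 10 (still ≤ 19) to hit 134.

13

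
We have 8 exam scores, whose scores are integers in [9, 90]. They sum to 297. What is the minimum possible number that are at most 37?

Let j be the number exceeding 37. Then the total is ≥ 38·j + 9·(8 − j) = 72 + 29j.
So 29j ≤ 225 and j ≤ 7; hence at least 8 − 7 = 1 are ≤ 37.
Exactly 1 works: 1 value at 9 and 7 at 38 total 275; raise one of the low values by 22 (still ≤ 37) to hit 297.

1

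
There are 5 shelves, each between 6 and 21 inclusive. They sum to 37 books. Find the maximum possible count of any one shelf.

To make one shelf as large as possible, make the other 4 as small as possible.
The other 4 contribute at least 4 × 6 = 24, leaving at most 37 − 24 = 13.
Since 13 ≤ 21, this is achievable: one at 13 and 4 at 6.

13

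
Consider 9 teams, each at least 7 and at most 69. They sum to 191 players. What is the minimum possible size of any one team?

7

Minimizing one value means maximizing the remaining 8.
The other 8 can take up 8 × 69 = 552 ≥ 191 − 7, so one team can sit at its floor of 7.
Achievable: one at 7 and the other 8 totalling 184, which fits since 8 × 7 ≤ 184 ≤ 8 × 69.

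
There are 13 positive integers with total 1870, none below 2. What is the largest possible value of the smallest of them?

143

The average is 1870/13 < 144, so some value is ≤ 143.
Taking 2 copies of 143 and 11 copies of 144 gives exactly 1870, so 143 is attained.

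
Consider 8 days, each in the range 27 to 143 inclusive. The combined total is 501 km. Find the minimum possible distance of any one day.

27

To make one day as small as possible, make the other 7 as large as possible.
The other 7 can take up 7 × 143 = 1001 ≥ 501 − 27, so one day can sit at its floor of 27.
Achievable: one at 27 and the other 7 totalling 474, which fits since 7 × 27 ≤ 474 ≤ 7 × 143.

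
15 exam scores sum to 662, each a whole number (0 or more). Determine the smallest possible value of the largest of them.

Some value must be at least ⌈662/15⌉ = 45, since 15 × 44 = 660 < 662.
Achievable: 2 of them at 45 and 13 at 44 total 662.

45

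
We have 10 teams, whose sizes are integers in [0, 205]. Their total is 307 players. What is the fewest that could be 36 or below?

Let j be the number exceeding 36. Then the total is ≥ 37·j + 0·(10 − j) = 0 + 37j.
So 37j ≤ 307 and j ≤ 8; hence at least 10 − 8 = 2 are ≤ 36.
Exactly 2 works: 2 values at 0 and 8 at 37 total 296; raise one of the low values by 11 (still ≤ 36) to hit 307.

2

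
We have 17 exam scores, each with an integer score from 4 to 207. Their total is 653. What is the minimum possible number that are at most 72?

9

Each value above 72 is at least 73, contributing at least 73 − 4 = 69 above the floor 4.
The sum exceeds the floor total 68 by 585, so at most ⌊585/69⌋ = 8 exceed 72, and at least 9 are ≤ 72.
Exactly 9 works: 9 values at 4 and 8 at 73 total 620; raise one of the low values by 33 (still ≤ 72) to hit 653.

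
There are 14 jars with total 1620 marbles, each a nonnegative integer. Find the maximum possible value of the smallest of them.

115

If every one of the 14 were at least 116, the total would be at least 14 × 116 = 1624 > 1620.
Achievable: 4 of them at 115 and 10 at 116 total 1620.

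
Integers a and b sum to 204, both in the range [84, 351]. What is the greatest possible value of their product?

ab = a(204 − a) is maximized when a is as near 204/2 as the bounds allow.
Taking a = 102 and b = 102 (both in [84, 351]) gives ab = 10404.

10404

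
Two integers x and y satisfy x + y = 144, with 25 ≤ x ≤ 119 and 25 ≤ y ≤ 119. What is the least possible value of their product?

2975

For a fixed sum, xy is smallest when x and y are as far apart as possible.
At the endpoint x = 25, y = 144 − 25 = 119, so xy = 25 × 119 = 2975.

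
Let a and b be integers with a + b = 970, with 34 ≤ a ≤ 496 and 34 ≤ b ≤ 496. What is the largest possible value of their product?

For a fixed sum, the product ab is largest when a and b are as close as possible.
Taking a = 485 and b = 485 (both in [34, 496]) gives ab = 235225.

235225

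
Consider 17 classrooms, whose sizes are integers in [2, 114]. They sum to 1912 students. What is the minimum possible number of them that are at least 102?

15

Suppose at most 17 − j of them reach 102; then j values are ≤ 101 and the rest ≤ 114.
The total is then ≤ 101·j + 114·(17 − j) = 1938 − 13j. For this to be ≥ 1912 we need j ≤ 2, so at least 17 − 2 = 15 must reach 102.
Exactly 15 works: 15 values at 114 and 2 at 101 total 1912.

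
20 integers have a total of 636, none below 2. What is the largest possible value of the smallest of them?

If every one of the 20 were at least 32, the total would be at least 20 × 32 = 640 > 636.
Taking 4 copies of 31 and 16 copies of 32 gives exactly 636, so 31 is attained.

31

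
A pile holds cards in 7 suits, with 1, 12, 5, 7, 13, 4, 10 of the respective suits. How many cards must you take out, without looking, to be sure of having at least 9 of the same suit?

42

In the worst case you take as many as possible of each suit without reaching 9: 1 + 8 + 5 + 7 + 8 + 4 + 8 = 41.
The next one must give 9 of some suit, so 41 + 1 = 42.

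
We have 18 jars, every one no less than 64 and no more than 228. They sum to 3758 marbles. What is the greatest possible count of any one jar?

To make one jar as large as possible, make the other 17 as small as possible.
The other 17 contribute at least 17 × 64 = 1088, leaving at most 3758 − 1088 = 2670.
But each jar is capped at 228, so the maximum is 228.
Achievable: one at 228 and the other 17 totalling 3530, which fits since 17 × 64 ≤ 3530 ≤ 17 × 228.

228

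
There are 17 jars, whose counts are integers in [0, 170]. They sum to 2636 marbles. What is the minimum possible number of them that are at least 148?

6

If only k of them are at least 148, the other 17 − k are at most 147, so the total is at most k·170 + (17 − k)·147.
This must reach 2636, so k·170 + (17 − k)·147 ≥ 2636, giving k ≥ 6.
Exactly 6 works: 6 values at 170 and 11 at 147 total 2637; lower one of the high values by 1 (still ≥ 148) to hit 2636.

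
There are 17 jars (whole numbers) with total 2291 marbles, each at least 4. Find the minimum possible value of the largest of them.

135

The average is 2291/17 > 134, so not all 17 can be 134 or less; the largest is ≥ 135.
Equality holds with 13 values of 135 and 4 values of 134.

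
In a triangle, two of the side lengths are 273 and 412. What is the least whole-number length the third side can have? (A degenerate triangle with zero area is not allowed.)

The third side must exceed |273 − 412| = 139.
The smallest integer above 139 is 140.

140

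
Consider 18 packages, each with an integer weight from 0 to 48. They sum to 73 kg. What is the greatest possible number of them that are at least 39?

With k values at 39 or above and the rest at least 0, the sum is at least 0 + 39k.
Since the sum is 73, we need 39k ≤ 73, i.e. k ≤ 1.
k = 1 is achieved by 1 value at 39 and 17 at 0, total 39; add 34 to one value (staying below 39) to reach 73.

1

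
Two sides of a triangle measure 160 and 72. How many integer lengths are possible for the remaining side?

143

The triangle inequality gives |160 − 72| < c < 160 + 72, i.e. 88 < c < 232.
So c can be any integer from 89 to 231: 143 values.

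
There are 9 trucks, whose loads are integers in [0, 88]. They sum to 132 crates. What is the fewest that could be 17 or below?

Each value above 17 is at least 18, contributing at least 18 − 0 = 18 above the floor 0.
The sum exceeds the floor total 0 by 132, so at most ⌊132/18⌋ = 7 exceed 17, and at least 2 are ≤ 17.
Exactly 2 works: 2 values at 0 and 7 at 18 total 126; raise one of the low values by 6 (still ≤ 17) to hit 132.

2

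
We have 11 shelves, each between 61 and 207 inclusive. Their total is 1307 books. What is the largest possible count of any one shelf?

207

Maximizing one value means minimizing the remaining 10.
The other 10 contribute at least 10 × 61 = 610, leaving at most 1307 − 610 = 697.
But each shelf is capped at 207, so the maximum is 207.
Achievable: one at 207 and the other 10 totalling 1100, which fits since 10 × 61 ≤ 1100 ≤ 10 × 207.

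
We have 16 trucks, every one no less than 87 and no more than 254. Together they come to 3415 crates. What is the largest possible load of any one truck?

254

Maximizing one value means minimizing the remaining 15.
The other 15 contribute at least 15 × 87 = 1305, leaving at most 3415 − 1305 = 2110.
But each truck is capped at 254, so the maximum is 254.
Achievable: one at 254 and the other 15 totalling 3161, which fits since 15 × 87 ≤ 3161 ≤ 15 × 254.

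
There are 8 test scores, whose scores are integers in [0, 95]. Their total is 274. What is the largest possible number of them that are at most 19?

6

Each value at 19 or below falls at least 95 − 19 = 76 short of the ceiling 95.
The ceiling total is 8 × 95 = 760, and we need 274, so at most ⌊(760 − 274)/76⌋ = 6 can be that low.
k = 6 is achieved by 6 values at 19 and 2 at 95, total 304; lower one of the 95's by 30 (still > 19) to reach 274.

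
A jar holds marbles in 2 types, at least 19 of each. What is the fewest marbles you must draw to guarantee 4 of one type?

You could draw 3 of every type without reaching 4 of any — 6 in all.
One more forces 4 of some type, so 6 + 1 = 7.

7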